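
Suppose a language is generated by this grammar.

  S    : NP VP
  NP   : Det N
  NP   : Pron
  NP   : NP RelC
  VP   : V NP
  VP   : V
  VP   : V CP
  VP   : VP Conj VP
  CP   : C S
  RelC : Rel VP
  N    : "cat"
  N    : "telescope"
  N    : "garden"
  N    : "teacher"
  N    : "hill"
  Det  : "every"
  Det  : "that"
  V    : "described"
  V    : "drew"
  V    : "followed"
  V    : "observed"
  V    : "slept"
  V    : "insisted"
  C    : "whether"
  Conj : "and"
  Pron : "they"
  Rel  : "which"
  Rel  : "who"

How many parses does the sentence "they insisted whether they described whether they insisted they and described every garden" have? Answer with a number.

Two of the 3 distinct bracketings:
[S [NP [Pron they]] [VP [V insisted] [CP [C whether] [S [NP [Pron they]] [VP [V described] [CP [C whether] [S [NP [Pron they]] [VP [VP [V insisted] [NP [Pron they]]] [Conj and] [VP [V described] [NP [Det every] [N garden]]]]]]]]]]]
[S [NP [Pron they]] [VP [V insisted] [CP [C whether] [S [NP [Pron they]] [VP [VP [V described] [CP [C whether] [S [NP [Pron they]] [VP [V insisted] [NP [Pron they]]]]]] [Conj and] [VP [V described] [NP [Det every] [N garden]]]]]]]]
The trees differ in how a recursive rule is bracketed over the same span.

3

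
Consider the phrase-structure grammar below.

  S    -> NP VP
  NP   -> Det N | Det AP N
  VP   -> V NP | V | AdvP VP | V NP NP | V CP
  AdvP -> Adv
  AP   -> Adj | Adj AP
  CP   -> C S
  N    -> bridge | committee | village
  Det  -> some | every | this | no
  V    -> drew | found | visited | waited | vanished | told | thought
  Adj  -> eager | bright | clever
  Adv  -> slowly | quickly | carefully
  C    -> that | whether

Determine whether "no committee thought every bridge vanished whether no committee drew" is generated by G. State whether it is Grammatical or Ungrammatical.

For S → NP VP, the only prefix that parses as NP is 'no committee', but the remainder 'thought every bridge vanished whether no committee drew' is not a VP under these rules.

Ungrammatical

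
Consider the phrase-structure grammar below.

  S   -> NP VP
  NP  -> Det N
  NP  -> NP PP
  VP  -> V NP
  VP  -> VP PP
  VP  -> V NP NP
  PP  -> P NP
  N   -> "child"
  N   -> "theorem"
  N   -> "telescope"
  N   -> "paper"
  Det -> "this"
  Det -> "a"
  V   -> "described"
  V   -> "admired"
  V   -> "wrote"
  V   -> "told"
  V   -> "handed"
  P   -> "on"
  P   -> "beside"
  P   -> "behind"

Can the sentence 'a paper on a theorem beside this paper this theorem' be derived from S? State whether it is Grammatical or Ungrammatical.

For S → NP VP, every NP-prefix leaves a non-VP remainder: after 'a paper' the remainder is not a VP; after 'a paper on a theorem' the remainder is not a VP; after 'a paper on a theorem beside this paper' the remainder is not a VP.

Ungrammatical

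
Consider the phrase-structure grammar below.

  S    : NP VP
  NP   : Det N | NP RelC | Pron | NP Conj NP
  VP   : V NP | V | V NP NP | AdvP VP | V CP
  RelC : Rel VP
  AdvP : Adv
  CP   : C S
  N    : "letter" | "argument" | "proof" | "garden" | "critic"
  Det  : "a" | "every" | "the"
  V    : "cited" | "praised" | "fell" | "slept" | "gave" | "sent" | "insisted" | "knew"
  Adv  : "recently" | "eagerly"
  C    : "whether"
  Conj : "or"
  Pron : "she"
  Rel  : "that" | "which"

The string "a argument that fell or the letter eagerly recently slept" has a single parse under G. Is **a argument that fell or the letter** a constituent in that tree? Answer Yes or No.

[S [NP [NP [NP [Det a] [N argument]] [RelC [Rel that] [VP [V fell]]]] [Conj or] [NP [Det the] [N letter]]] [VP [AdvP [Adv eagerly]] [VP [AdvP [Adv recently]] [VP [V slept]]]]]
The words 'a argument that fell or the letter' are exhaustively dominated by a single NP node (built by NP → NP Conj NP), so they form a constituent.

Yes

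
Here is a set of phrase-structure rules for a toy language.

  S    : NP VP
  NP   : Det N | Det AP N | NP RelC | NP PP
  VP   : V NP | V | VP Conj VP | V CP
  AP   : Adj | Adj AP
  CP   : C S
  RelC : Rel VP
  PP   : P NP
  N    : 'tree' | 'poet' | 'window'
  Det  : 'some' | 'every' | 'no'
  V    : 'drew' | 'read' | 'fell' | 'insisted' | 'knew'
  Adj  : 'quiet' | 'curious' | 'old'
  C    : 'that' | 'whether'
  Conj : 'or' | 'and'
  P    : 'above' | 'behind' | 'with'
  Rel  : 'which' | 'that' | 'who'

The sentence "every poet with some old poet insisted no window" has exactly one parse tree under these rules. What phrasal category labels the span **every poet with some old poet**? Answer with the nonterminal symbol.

[S [NP [NP [Det every] [N poet]] [PP [P with] [NP [Det some] [AP [Adj old]] [N poet]]]] [VP [V insisted] [NP [Det no] [N window]]]]
The span 'every poet with some old poet' is the NP node built by NP → NP PP.

NP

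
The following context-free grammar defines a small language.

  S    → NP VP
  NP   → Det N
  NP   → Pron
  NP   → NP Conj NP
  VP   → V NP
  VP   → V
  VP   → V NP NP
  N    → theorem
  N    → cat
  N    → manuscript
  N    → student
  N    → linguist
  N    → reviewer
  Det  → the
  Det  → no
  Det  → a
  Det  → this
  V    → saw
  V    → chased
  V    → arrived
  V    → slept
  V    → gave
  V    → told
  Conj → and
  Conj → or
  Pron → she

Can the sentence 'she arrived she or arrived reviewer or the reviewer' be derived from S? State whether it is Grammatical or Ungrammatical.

A Conj word can never sit immediately before a V word in any string this grammar generates, so the substring 'or arrived' rules out a derivation.

Ungrammatical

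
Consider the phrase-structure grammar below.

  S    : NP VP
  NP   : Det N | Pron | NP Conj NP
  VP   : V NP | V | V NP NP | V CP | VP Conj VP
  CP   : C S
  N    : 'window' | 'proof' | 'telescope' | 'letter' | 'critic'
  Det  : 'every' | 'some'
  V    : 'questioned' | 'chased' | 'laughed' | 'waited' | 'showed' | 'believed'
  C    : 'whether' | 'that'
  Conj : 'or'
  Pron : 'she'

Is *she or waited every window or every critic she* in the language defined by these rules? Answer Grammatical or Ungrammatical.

For S → NP VP, the only prefix that parses as NP is 'she', but the remainder 'or waited every window or every critic she' is not a VP under these rules.

Ungrammatical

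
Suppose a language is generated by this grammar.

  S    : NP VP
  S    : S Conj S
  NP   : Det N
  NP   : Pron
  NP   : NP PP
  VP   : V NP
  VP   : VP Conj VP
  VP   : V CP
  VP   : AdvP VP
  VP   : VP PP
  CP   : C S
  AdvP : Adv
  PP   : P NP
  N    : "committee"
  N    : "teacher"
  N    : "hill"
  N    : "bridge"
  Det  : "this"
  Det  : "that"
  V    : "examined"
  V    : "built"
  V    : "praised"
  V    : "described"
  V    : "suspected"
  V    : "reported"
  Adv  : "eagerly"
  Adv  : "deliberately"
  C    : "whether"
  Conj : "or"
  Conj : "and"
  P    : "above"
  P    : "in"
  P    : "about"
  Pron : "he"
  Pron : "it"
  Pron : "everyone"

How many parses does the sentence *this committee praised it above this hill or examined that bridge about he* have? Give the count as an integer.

Two of the 6 distinct bracketings:
[S [NP [Det this] [N committee]] [VP [VP [V praised] [NP [NP [Pron it]] [PP [P above] [NP [Det this] [N hill]]]]] [Conj or] [VP [V examined] [NP [NP [Det that] [N bridge]] [PP [P about] [NP [Pron he]]]]]]]
[S [NP [Det this] [N committee]] [VP [VP [V praised] [NP [NP [Pron it]] [PP [P above] [NP [Det this] [N hill]]]]] [Conj or] [VP [VP [V examined] [NP [Det that] [N bridge]]] [PP [P about] [NP [Pron he]]]]]]
The difference turns on whether VP → VP PP is used at the relevant span, versus an alternative expansion of VP.

6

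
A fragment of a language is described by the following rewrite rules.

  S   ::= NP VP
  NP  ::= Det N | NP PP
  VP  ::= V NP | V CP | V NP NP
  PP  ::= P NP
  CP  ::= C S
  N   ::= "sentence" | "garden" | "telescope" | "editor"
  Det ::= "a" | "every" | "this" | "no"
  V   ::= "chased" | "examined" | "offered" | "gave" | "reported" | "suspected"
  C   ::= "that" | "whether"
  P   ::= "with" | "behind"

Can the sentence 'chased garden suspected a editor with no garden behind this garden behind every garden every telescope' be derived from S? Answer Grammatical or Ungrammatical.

Ungrammatical

A V word can never sit immediately before an N word in any string this grammar generates, so the substring 'chased garden' rules out a derivation.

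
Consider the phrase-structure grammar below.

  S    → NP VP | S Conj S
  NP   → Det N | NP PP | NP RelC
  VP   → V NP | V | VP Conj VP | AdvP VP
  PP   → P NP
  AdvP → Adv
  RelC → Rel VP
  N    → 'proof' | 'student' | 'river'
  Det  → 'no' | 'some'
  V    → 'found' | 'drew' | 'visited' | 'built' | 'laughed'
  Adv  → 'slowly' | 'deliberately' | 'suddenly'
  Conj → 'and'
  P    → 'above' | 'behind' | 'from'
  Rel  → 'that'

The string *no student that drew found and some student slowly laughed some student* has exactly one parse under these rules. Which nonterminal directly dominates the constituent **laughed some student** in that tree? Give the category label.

[S [S [NP [NP [Det no] [N student]] [RelC [Rel that] [VP [V drew]]]] [VP [V found]]] [Conj and] [S [NP [Det some] [N student]] [VP [AdvP [Adv slowly]] [VP [V laughed] [NP [Det some] [N student]]]]]]
The span 'laughed some student' is the VP node built by VP → V NP.
Its mother is the VP built by VP → AdvP VP.

VP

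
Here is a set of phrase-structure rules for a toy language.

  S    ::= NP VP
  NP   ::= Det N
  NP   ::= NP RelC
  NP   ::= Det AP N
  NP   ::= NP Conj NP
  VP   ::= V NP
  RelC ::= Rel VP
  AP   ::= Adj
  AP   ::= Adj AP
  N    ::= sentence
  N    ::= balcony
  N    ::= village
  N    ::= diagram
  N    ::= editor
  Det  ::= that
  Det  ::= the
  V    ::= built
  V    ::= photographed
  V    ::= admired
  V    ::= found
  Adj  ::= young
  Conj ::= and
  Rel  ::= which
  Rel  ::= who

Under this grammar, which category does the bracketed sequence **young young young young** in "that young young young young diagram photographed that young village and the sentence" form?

AP

[S [NP [Det that] [AP [Adj young] [AP [Adj young] [AP [Adj young] [AP [Adj young]]]]] [N diagram]] [VP [V photographed] [NP [NP [Det that] [AP [Adj young]] [N village]] [Conj and] [NP [Det the] [N sentence]]]]]
The span 'young young young young' is the AP node built by AP → Adj AP.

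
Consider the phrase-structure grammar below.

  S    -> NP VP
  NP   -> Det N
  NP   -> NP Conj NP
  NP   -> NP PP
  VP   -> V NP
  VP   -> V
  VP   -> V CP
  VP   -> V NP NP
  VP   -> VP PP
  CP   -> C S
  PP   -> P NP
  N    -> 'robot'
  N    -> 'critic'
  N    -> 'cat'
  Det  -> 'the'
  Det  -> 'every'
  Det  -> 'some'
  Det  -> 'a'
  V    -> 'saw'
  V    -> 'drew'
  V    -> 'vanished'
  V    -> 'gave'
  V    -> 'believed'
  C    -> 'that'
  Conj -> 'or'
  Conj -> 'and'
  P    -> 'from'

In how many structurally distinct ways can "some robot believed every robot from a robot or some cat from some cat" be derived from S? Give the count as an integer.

Two of the 10 distinct bracketings:
[S [NP [Det some] [N robot]] [VP [V believed] [NP [NP [NP [Det every] [N robot]] [PP [P from] [NP [Det a] [N robot]]]] [Conj or] [NP [NP [Det some] [N cat]] [PP [P from] [NP [Det some] [N cat]]]]]]]
[S [NP [Det some] [N robot]] [VP [V believed] [NP [NP [Det every] [N robot]] [PP [P from] [NP [NP [Det a] [N robot]] [Conj or] [NP [NP [Det some] [N cat]] [PP [P from] [NP [Det some] [N cat]]]]]]]]]
The trees differ in how a recursive rule is bracketed over the same span.

10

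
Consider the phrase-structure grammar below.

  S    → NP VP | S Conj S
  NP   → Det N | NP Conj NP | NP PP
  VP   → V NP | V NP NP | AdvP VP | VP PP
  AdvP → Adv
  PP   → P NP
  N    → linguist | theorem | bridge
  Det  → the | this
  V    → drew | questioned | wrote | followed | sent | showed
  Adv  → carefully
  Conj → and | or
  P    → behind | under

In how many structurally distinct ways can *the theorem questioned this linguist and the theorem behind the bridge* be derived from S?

Two of the 3 distinct bracketings:
[S [NP [Det the] [N theorem]] [VP [V questioned] [NP [NP [Det this] [N linguist]] [Conj and] [NP [NP [Det the] [N theorem]] [PP [P behind] [NP [Det the] [N bridge]]]]]]]
[S [NP [Det the] [N theorem]] [VP [V questioned] [NP [NP [NP [Det this] [N linguist]] [Conj and] [NP [Det the] [N theorem]]] [PP [P behind] [NP [Det the] [N bridge]]]]]]
The trees differ in how a recursive rule is bracketed over the same span.

3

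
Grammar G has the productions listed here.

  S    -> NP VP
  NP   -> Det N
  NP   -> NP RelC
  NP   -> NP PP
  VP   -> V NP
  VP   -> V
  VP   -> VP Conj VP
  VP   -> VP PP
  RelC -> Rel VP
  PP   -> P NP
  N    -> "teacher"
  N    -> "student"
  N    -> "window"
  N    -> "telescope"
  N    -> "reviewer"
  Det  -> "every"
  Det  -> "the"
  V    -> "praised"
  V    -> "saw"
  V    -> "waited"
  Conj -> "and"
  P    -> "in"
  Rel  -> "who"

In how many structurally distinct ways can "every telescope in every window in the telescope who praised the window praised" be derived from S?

Two of the 5 distinct bracketings:
[S [NP [NP [NP [Det every] [N telescope]] [PP [P in] [NP [NP [Det every] [N window]] [PP [P in] [NP [Det the] [N telescope]]]]]] [RelC [Rel who] [VP [V praised] [NP [Det the] [N window]]]]] [VP [V praised]]]
[S [NP [NP [NP [NP [Det every] [N telescope]] [PP [P in] [NP [Det every] [N window]]]] [PP [P in] [NP [Det the] [N telescope]]]] [RelC [Rel who] [VP [V praised] [NP [Det the] [N window]]]]] [VP [V praised]]]
The trees differ in how a recursive rule is bracketed over the same span.

5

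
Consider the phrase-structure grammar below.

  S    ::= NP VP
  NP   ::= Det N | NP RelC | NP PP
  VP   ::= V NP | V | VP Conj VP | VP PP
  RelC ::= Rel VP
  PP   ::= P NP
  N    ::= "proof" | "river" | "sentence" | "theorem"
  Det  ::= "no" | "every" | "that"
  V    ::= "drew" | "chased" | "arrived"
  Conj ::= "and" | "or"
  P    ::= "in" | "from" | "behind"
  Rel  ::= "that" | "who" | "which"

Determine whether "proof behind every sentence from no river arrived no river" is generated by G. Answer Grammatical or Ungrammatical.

Ungrammatical

For S → NP VP, no prefix of the string parses as an NP.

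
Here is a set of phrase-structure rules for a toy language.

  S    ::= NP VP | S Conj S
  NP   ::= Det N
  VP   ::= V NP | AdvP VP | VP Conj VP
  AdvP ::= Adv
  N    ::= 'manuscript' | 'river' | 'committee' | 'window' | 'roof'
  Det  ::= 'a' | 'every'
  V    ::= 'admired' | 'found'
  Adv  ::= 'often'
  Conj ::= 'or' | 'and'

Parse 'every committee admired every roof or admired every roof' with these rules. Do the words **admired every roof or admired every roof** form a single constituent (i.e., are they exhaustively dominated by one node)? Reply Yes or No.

[S [NP [Det every] [N committee]] [VP [VP [V admired] [NP [Det every] [N roof]]] [Conj or] [VP [V admired] [NP [Det every] [N roof]]]]]
The words 'admired every roof or admired every roof' are exhaustively dominated by a single VP node (built by VP → VP Conj VP), so they form a constituent.

Yes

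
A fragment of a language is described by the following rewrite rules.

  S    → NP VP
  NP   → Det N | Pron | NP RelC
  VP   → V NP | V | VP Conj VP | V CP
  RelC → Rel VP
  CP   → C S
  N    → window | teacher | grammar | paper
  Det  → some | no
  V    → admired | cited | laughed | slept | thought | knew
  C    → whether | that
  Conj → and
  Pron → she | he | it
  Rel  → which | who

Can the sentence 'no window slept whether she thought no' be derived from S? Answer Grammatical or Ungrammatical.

Ungrammatical

For S → NP VP, the only prefix that parses as NP is 'no window', but the remainder 'slept whether she thought no' is not a VP under these rules.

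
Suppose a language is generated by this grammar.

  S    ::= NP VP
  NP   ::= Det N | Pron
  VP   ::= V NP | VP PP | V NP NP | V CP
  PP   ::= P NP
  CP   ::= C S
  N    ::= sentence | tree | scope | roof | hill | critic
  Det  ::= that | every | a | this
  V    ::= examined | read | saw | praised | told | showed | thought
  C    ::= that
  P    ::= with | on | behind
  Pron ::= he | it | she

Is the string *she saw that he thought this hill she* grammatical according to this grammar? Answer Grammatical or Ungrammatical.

Grammatical

[S [NP [Pron she]] [VP [V saw] [CP [C that] [S [NP [Pron he]] [VP [V thought] [NP [Det this] [N hill]] [NP [Pron she]]]]]]]
The bracketing above is licensed at every node by one of the given productions, with S at the root.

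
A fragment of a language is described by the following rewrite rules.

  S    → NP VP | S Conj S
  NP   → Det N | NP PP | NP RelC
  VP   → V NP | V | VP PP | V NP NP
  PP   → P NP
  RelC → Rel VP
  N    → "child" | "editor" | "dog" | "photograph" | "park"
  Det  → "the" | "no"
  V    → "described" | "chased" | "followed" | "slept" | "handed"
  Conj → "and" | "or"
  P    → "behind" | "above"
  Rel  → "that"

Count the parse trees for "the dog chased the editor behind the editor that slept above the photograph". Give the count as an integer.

Two of the 10 distinct bracketings:
[S [NP [Det the] [N dog]] [VP [V chased] [NP [NP [Det the] [N editor]] [PP [P behind] [NP [NP [NP [Det the] [N editor]] [RelC [Rel that] [VP [V slept]]]] [PP [P above] [NP [Det the] [N photograph]]]]]]]]
[S [NP [Det the] [N dog]] [VP [V chased] [NP [NP [Det the] [N editor]] [PP [P behind] [NP [NP [Det the] [N editor]] [RelC [Rel that] [VP [VP [V slept]] [PP [P above] [NP [Det the] [N photograph]]]]]]]]]]
The difference turns on whether VP → VP PP is used at the relevant span, versus an alternative expansion of VP.

10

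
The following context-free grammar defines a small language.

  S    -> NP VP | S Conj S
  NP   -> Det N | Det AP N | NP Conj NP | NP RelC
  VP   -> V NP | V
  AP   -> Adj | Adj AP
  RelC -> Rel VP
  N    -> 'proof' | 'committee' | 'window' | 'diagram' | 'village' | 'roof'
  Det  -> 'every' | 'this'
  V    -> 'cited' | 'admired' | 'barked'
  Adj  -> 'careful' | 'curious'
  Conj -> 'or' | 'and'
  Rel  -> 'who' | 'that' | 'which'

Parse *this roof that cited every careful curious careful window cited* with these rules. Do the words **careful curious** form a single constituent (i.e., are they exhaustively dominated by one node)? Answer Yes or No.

[S [NP [NP [Det this] [N roof]] [RelC [Rel that] [VP [V cited] [NP [Det every] [AP [Adj careful] [AP [Adj curious] [AP [Adj careful]]]] [N window]]]]] [VP [V cited]]]
The smallest constituent containing 'careful curious' is the AP spanning 'careful curious careful'; no single node in the tree dominates exactly the given words.

No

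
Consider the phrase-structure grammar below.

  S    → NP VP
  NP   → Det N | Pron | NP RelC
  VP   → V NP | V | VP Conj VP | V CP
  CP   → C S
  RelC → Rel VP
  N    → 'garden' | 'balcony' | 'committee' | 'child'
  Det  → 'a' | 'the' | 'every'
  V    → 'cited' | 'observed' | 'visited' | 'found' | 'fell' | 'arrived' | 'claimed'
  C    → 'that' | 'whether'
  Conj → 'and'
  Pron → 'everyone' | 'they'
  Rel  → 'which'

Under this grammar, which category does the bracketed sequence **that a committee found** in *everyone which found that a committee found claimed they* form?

[S [NP [NP [Pron everyone]] [RelC [Rel which] [VP [V found] [CP [C that] [S [NP [Det a] [N committee]] [VP [V found]]]]]]] [VP [V claimed] [NP [Pron they]]]]
The span 'that a committee found' is the CP node built by CP → C S.

CP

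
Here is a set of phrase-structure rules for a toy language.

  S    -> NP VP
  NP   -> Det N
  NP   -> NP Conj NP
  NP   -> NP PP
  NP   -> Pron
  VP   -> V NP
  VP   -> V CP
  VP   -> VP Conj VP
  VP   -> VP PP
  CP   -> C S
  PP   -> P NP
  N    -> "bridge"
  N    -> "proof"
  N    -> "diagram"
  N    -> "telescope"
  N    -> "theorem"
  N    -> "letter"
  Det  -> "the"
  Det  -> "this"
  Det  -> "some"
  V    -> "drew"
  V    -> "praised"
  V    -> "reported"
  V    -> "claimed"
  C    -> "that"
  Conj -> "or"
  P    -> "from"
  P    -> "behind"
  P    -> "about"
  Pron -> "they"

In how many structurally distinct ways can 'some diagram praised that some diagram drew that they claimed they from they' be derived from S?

Two of the 4 distinct bracketings:
[S [NP [Det some] [N diagram]] [VP [V praised] [CP [C that] [S [NP [Det some] [N diagram]] [VP [V drew] [CP [C that] [S [NP [Pron they]] [VP [V claimed] [NP [NP [Pron they]] [PP [P from] [NP [Pron they]]]]]]]]]]]]
[S [NP [Det some] [N diagram]] [VP [V praised] [CP [C that] [S [NP [Det some] [N diagram]] [VP [V drew] [CP [C that] [S [NP [Pron they]] [VP [VP [V claimed] [NP [Pron they]]] [PP [P from] [NP [Pron they]]]]]]]]]]]
The difference turns on whether NP → NP PP is used at the relevant span, versus an alternative expansion of NP.

4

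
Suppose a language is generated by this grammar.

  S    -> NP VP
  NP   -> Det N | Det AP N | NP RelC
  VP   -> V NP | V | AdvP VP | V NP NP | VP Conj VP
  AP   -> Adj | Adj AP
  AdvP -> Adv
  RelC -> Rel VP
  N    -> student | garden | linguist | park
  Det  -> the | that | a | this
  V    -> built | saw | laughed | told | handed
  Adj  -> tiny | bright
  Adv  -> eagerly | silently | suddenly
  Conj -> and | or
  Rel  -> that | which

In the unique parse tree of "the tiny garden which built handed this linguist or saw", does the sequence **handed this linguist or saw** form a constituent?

[S [NP [NP [Det the] [AP [Adj tiny]] [N garden]] [RelC [Rel which] [VP [V built]]]] [VP [VP [V handed] [NP [Det this] [N linguist]]] [Conj or] [VP [V saw]]]]
The words 'handed this linguist or saw' are exhaustively dominated by a single VP node (built by VP → VP Conj VP), so they form a constituent.

Yes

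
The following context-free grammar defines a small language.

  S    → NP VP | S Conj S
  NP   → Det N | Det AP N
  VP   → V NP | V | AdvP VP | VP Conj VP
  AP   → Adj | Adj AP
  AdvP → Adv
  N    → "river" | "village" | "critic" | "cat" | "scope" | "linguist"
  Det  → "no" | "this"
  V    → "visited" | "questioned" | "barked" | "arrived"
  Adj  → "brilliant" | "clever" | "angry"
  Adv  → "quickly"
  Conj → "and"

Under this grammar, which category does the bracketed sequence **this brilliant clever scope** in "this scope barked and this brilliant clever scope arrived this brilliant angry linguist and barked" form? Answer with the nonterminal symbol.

S
  S
    NP
      Det: this
      N: scope
    VP
      V: barked
  Conj: and
  S
    NP
      Det: this
      AP
        Adj: brilliant
        AP
          Adj: clever
      N: scope
    VP
      VP
        V: arrived
        NP
          Det: this
          AP
            Adj: brilliant
            AP
              Adj: angry
          N: linguist
      Conj: and
      VP
        V: barked
The span 'this brilliant clever scope' is the NP node built by NP → Det AP N.

NP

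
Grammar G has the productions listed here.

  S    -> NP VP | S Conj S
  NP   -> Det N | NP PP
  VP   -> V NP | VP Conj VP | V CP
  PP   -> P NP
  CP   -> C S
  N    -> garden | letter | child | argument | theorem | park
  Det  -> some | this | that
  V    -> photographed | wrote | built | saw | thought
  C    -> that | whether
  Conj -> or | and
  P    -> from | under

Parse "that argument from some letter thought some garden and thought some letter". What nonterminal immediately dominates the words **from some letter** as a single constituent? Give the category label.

S
  NP
    NP
      Det: that
      N: argument
    PP
      P: from
      NP
        Det: some
        N: letter
  VP
    VP
      V: thought
      NP
        Det: some
        N: garden
    Conj: and
    VP
      V: thought
      NP
        Det: some
        N: letter
The span 'from some letter' is the PP node built by PP → P NP.

PP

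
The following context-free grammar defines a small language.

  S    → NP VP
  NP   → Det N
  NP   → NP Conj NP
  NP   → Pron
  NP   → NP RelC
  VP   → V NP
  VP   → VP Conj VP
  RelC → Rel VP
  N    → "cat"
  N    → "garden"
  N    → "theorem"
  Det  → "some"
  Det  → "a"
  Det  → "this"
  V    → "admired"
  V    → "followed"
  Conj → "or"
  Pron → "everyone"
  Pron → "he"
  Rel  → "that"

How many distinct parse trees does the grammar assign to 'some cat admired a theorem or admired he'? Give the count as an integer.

1

[S [NP [Det some] [N cat]] [VP [VP [V admired] [NP [Det a] [N theorem]]] [Conj or] [VP [V admired] [NP [Pron he]]]]]
No rule offers an alternative attachment or grouping for any span, so this is the only derivation.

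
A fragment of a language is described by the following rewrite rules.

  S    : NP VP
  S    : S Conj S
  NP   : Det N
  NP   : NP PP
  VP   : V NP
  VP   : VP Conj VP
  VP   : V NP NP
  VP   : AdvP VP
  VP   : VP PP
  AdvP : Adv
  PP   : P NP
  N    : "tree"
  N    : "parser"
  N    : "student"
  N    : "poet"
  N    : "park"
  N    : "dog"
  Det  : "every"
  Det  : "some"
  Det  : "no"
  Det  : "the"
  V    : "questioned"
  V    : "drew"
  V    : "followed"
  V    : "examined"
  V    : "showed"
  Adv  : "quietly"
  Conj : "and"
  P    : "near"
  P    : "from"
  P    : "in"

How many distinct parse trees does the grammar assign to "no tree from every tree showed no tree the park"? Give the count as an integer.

1

[S [NP [NP [Det no] [N tree]] [PP [P from] [NP [Det every] [N tree]]]] [VP [V showed] [NP [Det no] [N tree]] [NP [Det the] [N park]]]]
No rule offers an alternative attachment or grouping for any span, so this is the only derivation.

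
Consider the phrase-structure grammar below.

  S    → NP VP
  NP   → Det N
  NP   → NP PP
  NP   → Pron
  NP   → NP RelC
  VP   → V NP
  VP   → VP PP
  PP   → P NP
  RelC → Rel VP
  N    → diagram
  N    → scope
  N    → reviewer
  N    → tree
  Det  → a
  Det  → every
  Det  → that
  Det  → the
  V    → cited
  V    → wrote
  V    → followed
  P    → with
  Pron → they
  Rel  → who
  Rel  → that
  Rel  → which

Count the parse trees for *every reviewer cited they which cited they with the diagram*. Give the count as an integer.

4

Two of the 4 distinct bracketings:
[S [NP [Det every] [N reviewer]] [VP [V cited] [NP [NP [NP [Pron they]] [RelC [Rel which] [VP [V cited] [NP [Pron they]]]]] [PP [P with] [NP [Det the] [N diagram]]]]]]
[S [NP [Det every] [N reviewer]] [VP [V cited] [NP [NP [Pron they]] [RelC [Rel which] [VP [V cited] [NP [NP [Pron they]] [PP [P with] [NP [Det the] [N diagram]]]]]]]]]
The trees differ in how a recursive rule is bracketed over the same span.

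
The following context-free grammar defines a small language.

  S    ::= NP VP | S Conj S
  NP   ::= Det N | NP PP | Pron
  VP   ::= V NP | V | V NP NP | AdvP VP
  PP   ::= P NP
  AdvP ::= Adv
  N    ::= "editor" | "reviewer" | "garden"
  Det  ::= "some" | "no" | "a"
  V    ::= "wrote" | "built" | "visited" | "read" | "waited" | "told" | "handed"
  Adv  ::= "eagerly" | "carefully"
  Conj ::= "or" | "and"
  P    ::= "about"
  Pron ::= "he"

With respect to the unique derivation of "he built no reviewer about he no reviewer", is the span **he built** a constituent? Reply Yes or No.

No

[S [NP [Pron he]] [VP [V built] [NP [NP [Det no] [N reviewer]] [PP [P about] [NP [Pron he]]]] [NP [Det no] [N reviewer]]]]
The smallest constituent containing 'he built' is the S spanning 'he built no reviewer about he no reviewer'; no single node in the tree dominates exactly the given words.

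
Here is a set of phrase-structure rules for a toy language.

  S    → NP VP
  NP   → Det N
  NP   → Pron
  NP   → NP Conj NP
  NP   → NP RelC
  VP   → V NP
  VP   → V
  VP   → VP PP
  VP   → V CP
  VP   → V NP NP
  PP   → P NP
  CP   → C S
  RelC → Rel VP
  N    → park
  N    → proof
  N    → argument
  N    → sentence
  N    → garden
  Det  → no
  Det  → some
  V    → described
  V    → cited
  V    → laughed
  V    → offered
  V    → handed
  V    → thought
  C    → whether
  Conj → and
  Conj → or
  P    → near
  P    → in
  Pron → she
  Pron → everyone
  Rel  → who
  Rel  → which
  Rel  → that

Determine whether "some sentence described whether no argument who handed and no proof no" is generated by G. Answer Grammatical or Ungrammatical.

Ungrammatical

For S → NP VP, the only prefix that parses as NP is 'some sentence', but the remainder 'described whether no argument who handed and no proof no' is not a VP under these rules.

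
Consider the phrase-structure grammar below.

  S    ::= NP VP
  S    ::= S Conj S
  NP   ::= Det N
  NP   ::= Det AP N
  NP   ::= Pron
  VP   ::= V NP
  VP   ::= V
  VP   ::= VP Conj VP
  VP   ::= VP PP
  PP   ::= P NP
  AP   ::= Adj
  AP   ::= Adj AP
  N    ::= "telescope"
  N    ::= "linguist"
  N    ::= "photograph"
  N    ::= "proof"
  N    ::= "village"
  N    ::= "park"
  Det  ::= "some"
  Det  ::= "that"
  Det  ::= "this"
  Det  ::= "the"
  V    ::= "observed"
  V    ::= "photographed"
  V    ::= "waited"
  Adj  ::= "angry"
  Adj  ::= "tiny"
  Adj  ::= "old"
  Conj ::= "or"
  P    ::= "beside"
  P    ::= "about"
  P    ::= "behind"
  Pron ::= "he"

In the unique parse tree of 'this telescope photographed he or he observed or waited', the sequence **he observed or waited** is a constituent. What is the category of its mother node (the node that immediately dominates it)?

[S [S [NP [Det this] [N telescope]] [VP [V photographed] [NP [Pron he]]]] [Conj or] [S [NP [Pron he]] [VP [VP [V observed]] [Conj or] [VP [V waited]]]]]
The span 'he observed or waited' is the S node built by S → NP VP.
Its mother is the S built by S → S Conj S.

S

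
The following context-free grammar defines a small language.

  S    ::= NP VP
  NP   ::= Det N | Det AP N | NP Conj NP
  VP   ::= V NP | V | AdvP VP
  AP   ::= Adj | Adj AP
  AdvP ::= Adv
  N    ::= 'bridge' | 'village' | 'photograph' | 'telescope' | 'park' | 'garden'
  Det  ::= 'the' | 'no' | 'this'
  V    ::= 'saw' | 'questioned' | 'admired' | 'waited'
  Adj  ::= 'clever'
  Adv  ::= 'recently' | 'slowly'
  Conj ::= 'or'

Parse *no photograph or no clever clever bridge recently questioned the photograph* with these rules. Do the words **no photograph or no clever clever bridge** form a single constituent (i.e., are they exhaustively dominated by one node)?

Yes

[S [NP [NP [Det no] [N photograph]] [Conj or] [NP [Det no] [AP [Adj clever] [AP [Adj clever]]] [N bridge]]] [VP [AdvP [Adv recently]] [VP [V questioned] [NP [Det the] [N photograph]]]]]
The words 'no photograph or no clever clever bridge' are exhaustively dominated by a single NP node (built by NP → NP Conj NP), so they form a constituent.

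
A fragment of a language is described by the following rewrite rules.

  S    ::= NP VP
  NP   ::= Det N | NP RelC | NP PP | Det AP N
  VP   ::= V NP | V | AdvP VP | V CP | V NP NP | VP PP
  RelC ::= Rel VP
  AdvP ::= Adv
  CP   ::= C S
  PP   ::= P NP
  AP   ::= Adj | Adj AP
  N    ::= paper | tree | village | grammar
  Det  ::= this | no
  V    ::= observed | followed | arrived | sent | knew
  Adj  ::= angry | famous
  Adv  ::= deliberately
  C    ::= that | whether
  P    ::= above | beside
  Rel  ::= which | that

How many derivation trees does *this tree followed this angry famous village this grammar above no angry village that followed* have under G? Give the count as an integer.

Two of the 3 distinct bracketings:
[S [NP [Det this] [N tree]] [VP [V followed] [NP [Det this] [AP [Adj angry] [AP [Adj famous]]] [N village]] [NP [NP [NP [Det this] [N grammar]] [PP [P above] [NP [Det no] [AP [Adj angry]] [N village]]]] [RelC [Rel that] [VP [V followed]]]]]]
[S [NP [Det this] [N tree]] [VP [V followed] [NP [Det this] [AP [Adj angry] [AP [Adj famous]]] [N village]] [NP [NP [Det this] [N grammar]] [PP [P above] [NP [NP [Det no] [AP [Adj angry]] [N village]] [RelC [Rel that] [VP [V followed]]]]]]]]
The trees differ in how a recursive rule is bracketed over the same span.

3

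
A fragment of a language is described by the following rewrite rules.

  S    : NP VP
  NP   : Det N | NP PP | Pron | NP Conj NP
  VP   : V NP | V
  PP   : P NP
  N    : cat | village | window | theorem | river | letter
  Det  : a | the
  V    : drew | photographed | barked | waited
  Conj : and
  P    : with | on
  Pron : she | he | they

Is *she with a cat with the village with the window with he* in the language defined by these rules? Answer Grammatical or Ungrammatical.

For S → NP VP, every NP-prefix leaves a non-VP remainder: after 'she' the remainder is not a VP; after 'she with a cat' the remainder is not a VP; after 'she with a cat with the village' the remainder is not a VP (and 1 more).

Ungrammatical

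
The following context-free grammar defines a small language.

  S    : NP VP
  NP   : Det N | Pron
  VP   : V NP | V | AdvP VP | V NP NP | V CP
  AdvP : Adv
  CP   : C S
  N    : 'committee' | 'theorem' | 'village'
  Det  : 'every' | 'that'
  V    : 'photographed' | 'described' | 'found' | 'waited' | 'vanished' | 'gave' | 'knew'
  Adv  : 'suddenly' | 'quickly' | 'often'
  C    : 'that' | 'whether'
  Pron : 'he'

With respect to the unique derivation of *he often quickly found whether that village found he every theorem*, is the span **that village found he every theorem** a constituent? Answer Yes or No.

Yes

[S [NP [Pron he]] [VP [AdvP [Adv often]] [VP [AdvP [Adv quickly]] [VP [V found] [CP [C whether] [S [NP [Det that] [N village]] [VP [V found] [NP [Pron he]] [NP [Det every] [N theorem]]]]]]]]]
The words 'that village found he every theorem' are exhaustively dominated by a single S node (built by S → NP VP), so they form a constituent.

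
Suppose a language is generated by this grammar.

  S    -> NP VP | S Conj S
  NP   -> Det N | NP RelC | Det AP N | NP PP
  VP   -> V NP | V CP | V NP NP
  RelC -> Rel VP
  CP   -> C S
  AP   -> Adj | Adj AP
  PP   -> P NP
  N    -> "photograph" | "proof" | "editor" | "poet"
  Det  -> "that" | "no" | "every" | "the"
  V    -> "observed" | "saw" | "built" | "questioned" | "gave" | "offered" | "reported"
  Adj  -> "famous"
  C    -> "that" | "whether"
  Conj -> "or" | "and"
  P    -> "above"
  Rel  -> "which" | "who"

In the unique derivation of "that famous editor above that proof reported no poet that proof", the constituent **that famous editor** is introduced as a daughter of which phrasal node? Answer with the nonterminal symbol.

[S [NP [NP [Det that] [AP [Adj famous]] [N editor]] [PP [P above] [NP [Det that] [N proof]]]] [VP [V reported] [NP [Det no] [N poet]] [NP [Det that] [N proof]]]]
The span 'that famous editor' is the NP node built by NP → Det AP N.
Its mother is the NP built by NP → NP PP.

NP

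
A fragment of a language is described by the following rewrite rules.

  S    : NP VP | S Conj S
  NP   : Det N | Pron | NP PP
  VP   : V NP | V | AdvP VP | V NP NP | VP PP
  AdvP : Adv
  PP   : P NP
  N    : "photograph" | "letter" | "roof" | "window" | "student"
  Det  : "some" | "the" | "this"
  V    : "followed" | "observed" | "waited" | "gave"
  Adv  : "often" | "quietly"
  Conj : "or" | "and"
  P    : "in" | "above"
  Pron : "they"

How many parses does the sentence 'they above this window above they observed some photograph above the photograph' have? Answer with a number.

4

Two of the 4 distinct bracketings:
[S [NP [NP [Pron they]] [PP [P above] [NP [NP [Det this] [N window]] [PP [P above] [NP [Pron they]]]]]] [VP [V observed] [NP [NP [Det some] [N photograph]] [PP [P above] [NP [Det the] [N photograph]]]]]]
[S [NP [NP [Pron they]] [PP [P above] [NP [NP [Det this] [N window]] [PP [P above] [NP [Pron they]]]]]] [VP [VP [V observed] [NP [Det some] [N photograph]]] [PP [P above] [NP [Det the] [N photograph]]]]]
The difference turns on whether VP → VP PP is used at the relevant span, versus an alternative expansion of VP.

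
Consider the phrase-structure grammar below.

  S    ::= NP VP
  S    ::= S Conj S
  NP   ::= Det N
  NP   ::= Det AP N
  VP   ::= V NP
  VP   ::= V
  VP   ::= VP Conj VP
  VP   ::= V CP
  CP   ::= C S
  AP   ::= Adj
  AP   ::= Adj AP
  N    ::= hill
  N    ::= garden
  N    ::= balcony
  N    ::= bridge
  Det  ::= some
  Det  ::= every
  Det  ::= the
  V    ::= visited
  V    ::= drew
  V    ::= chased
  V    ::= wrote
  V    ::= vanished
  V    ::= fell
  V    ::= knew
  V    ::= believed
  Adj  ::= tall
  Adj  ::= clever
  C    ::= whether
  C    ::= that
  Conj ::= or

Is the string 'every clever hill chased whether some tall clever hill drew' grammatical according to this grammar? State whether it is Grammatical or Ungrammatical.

S
  NP
    Det: every
    AP
      Adj: clever
    N: hill
  VP
    V: chased
    CP
      C: whether
      S
        NP
          Det: some
          AP
            Adj: tall
            AP
              Adj: clever
          N: hill
        VP
          V: drew
Every word is introduced by a lexical rule and the phrasal rules combine the resulting categories into a single S.

Grammatical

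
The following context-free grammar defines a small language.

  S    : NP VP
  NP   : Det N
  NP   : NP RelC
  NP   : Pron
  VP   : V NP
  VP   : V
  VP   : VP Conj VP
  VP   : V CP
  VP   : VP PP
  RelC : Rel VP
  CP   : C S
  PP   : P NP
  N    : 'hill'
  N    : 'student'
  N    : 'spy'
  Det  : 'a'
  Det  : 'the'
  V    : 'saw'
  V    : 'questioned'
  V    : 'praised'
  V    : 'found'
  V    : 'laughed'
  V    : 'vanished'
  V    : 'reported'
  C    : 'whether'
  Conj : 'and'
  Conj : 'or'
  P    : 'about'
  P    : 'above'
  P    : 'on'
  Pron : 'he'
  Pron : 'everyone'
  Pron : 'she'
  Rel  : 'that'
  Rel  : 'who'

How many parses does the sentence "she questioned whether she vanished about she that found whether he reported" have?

The two bracketings:
[S [NP [Pron she]] [VP [V questioned] [CP [C whether] [S [NP [Pron she]] [VP [VP [V vanished]] [PP [P about] [NP [NP [Pron she]] [RelC [Rel that] [VP [V found] [CP [C whether] [S [NP [Pron he]] [VP [V reported]]]]]]]]]]]]]
[S [NP [Pron she]] [VP [VP [V questioned] [CP [C whether] [S [NP [Pron she]] [VP [V vanished]]]]] [PP [P about] [NP [NP [Pron she]] [RelC [Rel that] [VP [V found] [CP [C whether] [S [NP [Pron he]] [VP [V reported]]]]]]]]]]
The trees differ in how a recursive rule is bracketed over the same span.

2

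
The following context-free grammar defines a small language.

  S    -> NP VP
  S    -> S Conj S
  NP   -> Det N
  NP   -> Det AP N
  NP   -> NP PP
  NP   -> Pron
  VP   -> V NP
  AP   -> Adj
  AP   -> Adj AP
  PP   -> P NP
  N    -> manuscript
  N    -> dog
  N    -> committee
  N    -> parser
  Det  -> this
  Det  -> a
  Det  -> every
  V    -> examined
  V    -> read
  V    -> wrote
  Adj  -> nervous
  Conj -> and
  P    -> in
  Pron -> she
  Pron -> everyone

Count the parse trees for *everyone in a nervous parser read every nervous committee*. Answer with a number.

1

[S [NP [NP [Pron everyone]] [PP [P in] [NP [Det a] [AP [Adj nervous]] [N parser]]]] [VP [V read] [NP [Det every] [AP [Adj nervous]] [N committee]]]]
No rule offers an alternative attachment or grouping for any span, so this is the only derivation.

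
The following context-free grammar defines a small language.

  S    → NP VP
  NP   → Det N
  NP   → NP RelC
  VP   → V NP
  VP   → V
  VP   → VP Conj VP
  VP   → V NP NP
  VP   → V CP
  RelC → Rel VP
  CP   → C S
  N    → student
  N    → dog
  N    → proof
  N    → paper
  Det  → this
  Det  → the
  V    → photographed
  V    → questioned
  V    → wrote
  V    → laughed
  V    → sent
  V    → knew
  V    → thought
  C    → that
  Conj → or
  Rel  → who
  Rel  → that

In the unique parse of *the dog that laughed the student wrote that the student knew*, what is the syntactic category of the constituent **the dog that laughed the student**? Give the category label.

NP

S
  NP
    NP
      Det: the
      N: dog
    RelC
      Rel: that
      VP
        V: laughed
        NP
          Det: the
          N: student
  VP
    V: wrote
    CP
      C: that
      S
        NP
          Det: the
          N: student
        VP
          V: knew
The span 'the dog that laughed the student' is the NP node built by NP → NP RelC.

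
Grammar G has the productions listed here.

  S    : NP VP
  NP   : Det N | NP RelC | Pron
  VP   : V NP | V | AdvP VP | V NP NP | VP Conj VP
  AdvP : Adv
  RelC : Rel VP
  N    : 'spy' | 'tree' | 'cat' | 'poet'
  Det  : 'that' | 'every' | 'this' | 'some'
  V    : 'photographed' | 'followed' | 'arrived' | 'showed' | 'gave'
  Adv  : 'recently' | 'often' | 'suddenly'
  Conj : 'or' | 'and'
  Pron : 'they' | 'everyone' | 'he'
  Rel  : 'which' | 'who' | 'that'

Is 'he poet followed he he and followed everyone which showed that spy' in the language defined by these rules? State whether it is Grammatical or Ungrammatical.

A Pron word can never sit immediately before an N word in any string this grammar generates, so the substring 'he poet' rules out a derivation.

Ungrammatical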